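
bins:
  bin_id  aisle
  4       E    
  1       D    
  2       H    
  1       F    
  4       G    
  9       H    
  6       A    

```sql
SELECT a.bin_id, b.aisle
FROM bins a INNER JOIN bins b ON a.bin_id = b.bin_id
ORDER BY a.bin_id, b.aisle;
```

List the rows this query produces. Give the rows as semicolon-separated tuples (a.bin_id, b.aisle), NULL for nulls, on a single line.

(1, D); (1, D); (1, F); (1, F); (2, H); (4, E); (4, E); (4, G); (4, G); (6, A); (9, H)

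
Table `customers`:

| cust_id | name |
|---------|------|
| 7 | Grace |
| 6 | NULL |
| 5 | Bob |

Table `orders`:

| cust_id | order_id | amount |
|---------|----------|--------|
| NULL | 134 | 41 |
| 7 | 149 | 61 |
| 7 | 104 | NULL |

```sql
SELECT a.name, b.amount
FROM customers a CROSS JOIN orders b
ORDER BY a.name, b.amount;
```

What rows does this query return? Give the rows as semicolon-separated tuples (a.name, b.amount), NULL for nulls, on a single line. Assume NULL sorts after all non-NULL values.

(Bob, 41); (Bob, 61); (Bob, NULL); (Grace, 41); (Grace, 61); (Grace, NULL); (NULL, 41); (NULL, 61); (NULL, NULL)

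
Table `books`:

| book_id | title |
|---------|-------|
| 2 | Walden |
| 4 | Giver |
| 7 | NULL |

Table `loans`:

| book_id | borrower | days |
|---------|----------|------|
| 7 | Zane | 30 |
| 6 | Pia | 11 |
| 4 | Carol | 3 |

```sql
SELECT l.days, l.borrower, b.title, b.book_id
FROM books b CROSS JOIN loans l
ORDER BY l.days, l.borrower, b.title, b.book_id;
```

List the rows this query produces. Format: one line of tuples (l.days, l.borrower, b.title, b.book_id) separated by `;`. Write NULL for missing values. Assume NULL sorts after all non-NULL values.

(3, Carol, Giver, 4); (3, Carol, Walden, 2); (3, Carol, NULL, 7); (11, Pia, Giver, 4); (11, Pia, Walden, 2); (11, Pia, NULL, 7); (30, Zane, Giver, 4); (30, Zane, Walden, 2); (30, Zane, NULL, 7)

CROSS JOIN pairs every row of `books` with every row of `loans`: 3 × 3 = 9 rows.
After projecting and ordering:
l.days | l.borrower | b.title | b.book_id
3 | Carol | Giver | 4
3 | Carol | Walden | 2
3 | Carol | NULL | 7
11 | Pia | Giver | 4
11 | Pia | Walden | 2
11 | Pia | NULL | 7
30 | Zane | Giver | 4
30 | Zane | Walden | 2
30 | Zane | NULL | 7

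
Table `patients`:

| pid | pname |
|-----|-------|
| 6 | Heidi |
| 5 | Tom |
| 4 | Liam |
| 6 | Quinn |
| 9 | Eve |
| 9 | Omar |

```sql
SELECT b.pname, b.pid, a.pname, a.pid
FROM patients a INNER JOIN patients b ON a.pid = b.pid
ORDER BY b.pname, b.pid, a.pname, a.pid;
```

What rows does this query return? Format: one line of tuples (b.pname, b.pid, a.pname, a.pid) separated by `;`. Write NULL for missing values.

INNER JOIN keeps only pairs where the ON condition holds.
Matching on a.pid = b.pid.
- a row (pid=6): matches 2 b row(s) → 2 output row(s).
- a row (pid=5): matches 1 b row(s) → 1 output row(s).
- a row (pid=4): matches 1 b row(s) → 1 output row(s).
- a row (pid=6): matches 2 b row(s) → 2 output row(s).
- a row (pid=9): matches 2 b row(s) → 2 output row(s).
- a row (pid=9): matches 2 b row(s) → 2 output row(s).
After projecting and ordering:
b.pname | b.pid | a.pname | a.pid
Eve | 9 | Eve | 9
Eve | 9 | Omar | 9
Heidi | 6 | Heidi | 6
Heidi | 6 | Quinn | 6
Liam | 4 | Liam | 4
Omar | 9 | Eve | 9
Omar | 9 | Omar | 9
Quinn | 6 | Heidi | 6
Quinn | 6 | Quinn | 6
Tom | 5 | Tom | 5

(Eve, 9, Eve, 9); (Eve, 9, Omar, 9); (Heidi, 6, Heidi, 6); (Heidi, 6, Quinn, 6); (Liam, 4, Liam, 4); (Omar, 9, Eve, 9); (Omar, 9, Omar, 9); (Quinn, 6, Heidi, 6); (Quinn, 6, Quinn, 6); (Tom, 5, Tom, 5)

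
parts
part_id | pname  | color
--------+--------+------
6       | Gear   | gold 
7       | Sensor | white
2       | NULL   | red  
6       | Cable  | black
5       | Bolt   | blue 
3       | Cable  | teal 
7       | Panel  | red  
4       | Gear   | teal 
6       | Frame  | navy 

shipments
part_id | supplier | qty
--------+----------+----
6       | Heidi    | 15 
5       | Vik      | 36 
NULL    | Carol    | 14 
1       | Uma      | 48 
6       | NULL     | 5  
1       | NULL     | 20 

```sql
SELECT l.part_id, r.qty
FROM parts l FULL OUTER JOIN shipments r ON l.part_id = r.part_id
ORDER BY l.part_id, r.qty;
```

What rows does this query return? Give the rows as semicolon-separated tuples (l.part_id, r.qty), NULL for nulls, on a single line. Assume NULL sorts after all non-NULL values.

FULL OUTER JOIN keeps every row from both sides; unmatched rows get NULL for the other side's columns.
Matching on l.part_id = r.part_id. A NULL in a compared column never satisfies the condition.
- l (part_id=6) pairs with 2 row(s) of r.
- l (part_id=7) has no partner → padded with NULL.
- l (part_id=2) has no partner → padded with NULL.
- l (part_id=6) pairs with 2 row(s) of r.
- l (part_id=5) pairs with 1 row(s) of r.
- l (part_id=3) has no partner → padded with NULL.
- l (part_id=7) has no partner → padded with NULL.
- l (part_id=4) has no partner → padded with NULL.
- l (part_id=6) pairs with 2 row(s) of r.
- 3 row(s) from r found no l partner → padded with NULL.

(2, NULL); (3, NULL); (4, NULL); (5, 36); (6, 5); (6, 5); (6, 5); (6, 15); (6, 15); (6, 15); (7, NULL); (7, NULL); (NULL, 14); (NULL, 20); (NULL, 48)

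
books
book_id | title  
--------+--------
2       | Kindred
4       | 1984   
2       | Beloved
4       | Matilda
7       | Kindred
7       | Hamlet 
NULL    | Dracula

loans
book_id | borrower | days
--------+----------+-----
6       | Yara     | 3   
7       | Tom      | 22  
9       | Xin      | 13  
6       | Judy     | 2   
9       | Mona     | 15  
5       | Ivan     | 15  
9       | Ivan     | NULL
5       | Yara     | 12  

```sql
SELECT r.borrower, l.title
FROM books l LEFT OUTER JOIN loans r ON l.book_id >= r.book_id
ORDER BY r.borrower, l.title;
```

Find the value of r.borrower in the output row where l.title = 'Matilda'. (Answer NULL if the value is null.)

NULL

LEFT JOIN keeps every row from `books`; unmatched rows get NULL for `loans`'s columns.
Matching on l.book_id >= r.book_id. A NULL in a compared column never satisfies the condition.
Matched pairs: 10; unmatched l rows kept: 5.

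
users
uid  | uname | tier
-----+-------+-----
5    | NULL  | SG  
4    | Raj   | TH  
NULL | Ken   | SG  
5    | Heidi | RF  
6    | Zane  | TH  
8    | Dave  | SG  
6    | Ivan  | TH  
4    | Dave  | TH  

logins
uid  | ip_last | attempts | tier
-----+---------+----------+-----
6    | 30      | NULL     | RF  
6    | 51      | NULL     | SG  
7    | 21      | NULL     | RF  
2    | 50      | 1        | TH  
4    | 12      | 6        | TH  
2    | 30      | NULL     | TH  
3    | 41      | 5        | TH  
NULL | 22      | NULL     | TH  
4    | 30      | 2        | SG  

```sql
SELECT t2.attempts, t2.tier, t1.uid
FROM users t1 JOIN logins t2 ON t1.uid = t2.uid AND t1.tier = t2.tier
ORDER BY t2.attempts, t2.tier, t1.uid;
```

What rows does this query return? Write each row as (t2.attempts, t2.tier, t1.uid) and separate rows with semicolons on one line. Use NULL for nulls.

INNER JOIN keeps only pairs where the ON condition holds.
Matching on t1.uid = t2.uid AND t1.tier = t2.tier. A NULL in a compared column never satisfies the condition.
Matched pairs: 2.

(6, TH, 4); (6, TH, 4)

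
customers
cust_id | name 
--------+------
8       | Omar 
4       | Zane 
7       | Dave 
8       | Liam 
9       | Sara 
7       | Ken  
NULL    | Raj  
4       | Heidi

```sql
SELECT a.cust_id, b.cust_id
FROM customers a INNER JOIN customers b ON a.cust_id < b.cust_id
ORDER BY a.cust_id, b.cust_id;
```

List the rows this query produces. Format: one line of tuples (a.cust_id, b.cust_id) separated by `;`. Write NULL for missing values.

INNER JOIN keeps only pairs where the ON condition holds.
Matching on a.cust_id < b.cust_id. A NULL in a compared column never satisfies the condition.
Matched pairs: 18.

(4, 7); (4, 7); (4, 7); (4, 7); (4, 8); (4, 8); (4, 8); (4, 8); (4, 9); (4, 9); (7, 8); (7, 8); (7, 8); (7, 8); (7, 9); (7, 9); (8, 9); (8, 9)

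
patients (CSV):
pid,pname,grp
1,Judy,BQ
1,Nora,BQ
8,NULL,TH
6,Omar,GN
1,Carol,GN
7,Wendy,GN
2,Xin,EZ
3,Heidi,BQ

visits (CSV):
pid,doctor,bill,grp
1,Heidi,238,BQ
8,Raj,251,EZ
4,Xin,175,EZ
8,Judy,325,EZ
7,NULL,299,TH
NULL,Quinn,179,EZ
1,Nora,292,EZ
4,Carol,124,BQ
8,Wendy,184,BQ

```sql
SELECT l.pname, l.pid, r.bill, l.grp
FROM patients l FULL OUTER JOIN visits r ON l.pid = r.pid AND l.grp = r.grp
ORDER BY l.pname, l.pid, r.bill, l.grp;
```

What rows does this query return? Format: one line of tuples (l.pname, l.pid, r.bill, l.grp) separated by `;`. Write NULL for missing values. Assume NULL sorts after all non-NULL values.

(Carol, 1, NULL, GN); (Heidi, 3, NULL, BQ); (Judy, 1, 238, BQ); (Nora, 1, 238, BQ); (Omar, 6, NULL, GN); (Wendy, 7, NULL, GN); (Xin, 2, NULL, EZ); (NULL, 8, NULL, TH); (NULL, NULL, 124, NULL); (NULL, NULL, 175, NULL); (NULL, NULL, 179, NULL); (NULL, NULL, 184, NULL); (NULL, NULL, 251, NULL); (NULL, NULL, 292, NULL); (NULL, NULL, 299, NULL); (NULL, NULL, 325, NULL)

FULL OUTER JOIN keeps every row from both sides; unmatched rows get NULL for the other side's columns.
Matching on l.pid = r.pid AND l.grp = r.grp. A NULL in a compared column never satisfies the condition.
- pid=1, grp=BQ: 1 matching r row(s), so 1 row(s) emitted.
- pid=1, grp=BQ: 1 matching r row(s), so 1 row(s) emitted.
- pid=8, grp=TH: no r row matches, row kept with r columns NULL.
- pid=6, grp=GN: no r row matches, row kept with r columns NULL.
- pid=1, grp=GN: no r row matches, row kept with r columns NULL.
- pid=7, grp=GN: no r row matches, row kept with r columns NULL.
- pid=2, grp=EZ: no r row matches, row kept with r columns NULL.
- pid=3, grp=BQ: no r row matches, row kept with r columns NULL.
- 8 r row(s) had no l match → kept, l columns NULL.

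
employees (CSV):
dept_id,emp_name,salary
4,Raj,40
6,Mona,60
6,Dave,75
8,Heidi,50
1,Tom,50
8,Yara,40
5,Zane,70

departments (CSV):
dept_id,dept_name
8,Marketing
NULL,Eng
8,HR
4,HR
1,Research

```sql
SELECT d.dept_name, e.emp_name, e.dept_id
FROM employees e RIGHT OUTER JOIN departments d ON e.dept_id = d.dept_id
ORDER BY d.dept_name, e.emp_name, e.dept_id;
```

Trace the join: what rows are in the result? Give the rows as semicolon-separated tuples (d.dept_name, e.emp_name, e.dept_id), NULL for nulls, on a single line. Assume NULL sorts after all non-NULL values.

(Eng, NULL, NULL); (HR, Heidi, 8); (HR, Raj, 4); (HR, Yara, 8); (Marketing, Heidi, 8); (Marketing, Yara, 8); (Research, Tom, 1)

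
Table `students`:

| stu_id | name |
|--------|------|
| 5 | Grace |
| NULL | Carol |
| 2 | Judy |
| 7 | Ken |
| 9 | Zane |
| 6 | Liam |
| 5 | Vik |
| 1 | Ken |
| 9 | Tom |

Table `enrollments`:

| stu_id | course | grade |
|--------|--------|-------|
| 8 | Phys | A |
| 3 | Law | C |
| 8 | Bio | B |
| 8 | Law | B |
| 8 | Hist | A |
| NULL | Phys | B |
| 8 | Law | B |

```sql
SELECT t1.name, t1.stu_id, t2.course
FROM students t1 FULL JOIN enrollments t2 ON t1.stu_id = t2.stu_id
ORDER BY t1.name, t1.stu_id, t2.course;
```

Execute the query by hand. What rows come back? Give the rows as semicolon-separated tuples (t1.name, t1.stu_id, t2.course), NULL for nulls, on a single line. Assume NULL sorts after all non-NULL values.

FULL OUTER JOIN keeps every row from both sides; unmatched rows get NULL for the other side's columns.
Matching on t1.stu_id = t2.stu_id. A NULL in a compared column never satisfies the condition.
- stu_id=5: no t2 row matches, row kept with t2 columns NULL.
- stu_id=NULL: no t2 row matches, row kept with t2 columns NULL.
- stu_id=2: no t2 row matches, row kept with t2 columns NULL.
- stu_id=7: no t2 row matches, row kept with t2 columns NULL.
- stu_id=9: no t2 row matches, row kept with t2 columns NULL.
- stu_id=6: no t2 row matches, row kept with t2 columns NULL.
- stu_id=5: no t2 row matches, row kept with t2 columns NULL.
- stu_id=1: no t2 row matches, row kept with t2 columns NULL.
- stu_id=9: no t2 row matches, row kept with t2 columns NULL.
- 7 row(s) from t2 found no t1 partner → padded with NULL.

(Carol, NULL, NULL); (Grace, 5, NULL); (Judy, 2, NULL); (Ken, 1, NULL); (Ken, 7, NULL); (Liam, 6, NULL); (Tom, 9, NULL); (Vik, 5, NULL); (Zane, 9, NULL); (NULL, NULL, Bio); (NULL, NULL, Hist); (NULL, NULL, Law); (NULL, NULL, Law); (NULL, NULL, Law); (NULL, NULL, Phys); (NULL, NULL, Phys)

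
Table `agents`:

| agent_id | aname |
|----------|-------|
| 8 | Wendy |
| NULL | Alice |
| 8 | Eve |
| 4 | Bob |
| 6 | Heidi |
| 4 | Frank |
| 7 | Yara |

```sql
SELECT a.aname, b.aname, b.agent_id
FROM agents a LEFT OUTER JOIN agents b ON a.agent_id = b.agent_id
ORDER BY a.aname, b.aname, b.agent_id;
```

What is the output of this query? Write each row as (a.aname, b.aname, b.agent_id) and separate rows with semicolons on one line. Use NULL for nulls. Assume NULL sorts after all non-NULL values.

(Alice, NULL, NULL); (Bob, Bob, 4); (Bob, Frank, 4); (Eve, Eve, 8); (Eve, Wendy, 8); (Frank, Bob, 4); (Frank, Frank, 4); (Heidi, Heidi, 6); (Wendy, Eve, 8); (Wendy, Wendy, 8); (Yara, Yara, 7)

LEFT JOIN keeps every row from `agents a`; unmatched rows get NULL for `agents b`'s columns.
Matching on a.agent_id = b.agent_id. A NULL in a compared column never satisfies the condition.
- a (agent_id=8) pairs with 2 row(s) of b.
- a (agent_id=NULL) has no partner → padded with NULL.
- a (agent_id=8) pairs with 2 row(s) of b.
- a (agent_id=4) pairs with 2 row(s) of b.
- a (agent_id=6) pairs with 1 row(s) of b.
- a (agent_id=4) pairs with 2 row(s) of b.
- a (agent_id=7) pairs with 1 row(s) of b.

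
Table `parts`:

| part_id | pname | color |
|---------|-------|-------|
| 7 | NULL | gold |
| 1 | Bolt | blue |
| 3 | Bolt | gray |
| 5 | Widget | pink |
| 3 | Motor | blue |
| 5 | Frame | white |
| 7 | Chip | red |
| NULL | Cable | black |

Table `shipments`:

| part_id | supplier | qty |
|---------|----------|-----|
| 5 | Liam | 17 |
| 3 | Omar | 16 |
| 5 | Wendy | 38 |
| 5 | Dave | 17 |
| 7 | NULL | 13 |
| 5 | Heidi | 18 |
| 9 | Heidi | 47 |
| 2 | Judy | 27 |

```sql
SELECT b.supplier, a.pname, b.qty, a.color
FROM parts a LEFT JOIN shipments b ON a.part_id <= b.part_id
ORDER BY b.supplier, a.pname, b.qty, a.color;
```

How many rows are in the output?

LEFT JOIN keeps every row from `parts`; unmatched rows get NULL for `shipments`'s columns.
Matching on a.part_id <= b.part_id. A NULL in a compared column never satisfies the condition.
- part_id=7: 2 matching b row(s), so 2 row(s) emitted.
- part_id=1: 8 matching b row(s), so 8 row(s) emitted.
- part_id=3: 7 matching b row(s), so 7 row(s) emitted.
- part_id=5: 6 matching b row(s), so 6 row(s) emitted.
- part_id=3: 7 matching b row(s), so 7 row(s) emitted.
- part_id=5: 6 matching b row(s), so 6 row(s) emitted.
- part_id=7: 2 matching b row(s), so 2 row(s) emitted.
- part_id=NULL: no b row matches, row kept with b columns NULL.
Total: 38 matched + 1 padded = 39 rows.

39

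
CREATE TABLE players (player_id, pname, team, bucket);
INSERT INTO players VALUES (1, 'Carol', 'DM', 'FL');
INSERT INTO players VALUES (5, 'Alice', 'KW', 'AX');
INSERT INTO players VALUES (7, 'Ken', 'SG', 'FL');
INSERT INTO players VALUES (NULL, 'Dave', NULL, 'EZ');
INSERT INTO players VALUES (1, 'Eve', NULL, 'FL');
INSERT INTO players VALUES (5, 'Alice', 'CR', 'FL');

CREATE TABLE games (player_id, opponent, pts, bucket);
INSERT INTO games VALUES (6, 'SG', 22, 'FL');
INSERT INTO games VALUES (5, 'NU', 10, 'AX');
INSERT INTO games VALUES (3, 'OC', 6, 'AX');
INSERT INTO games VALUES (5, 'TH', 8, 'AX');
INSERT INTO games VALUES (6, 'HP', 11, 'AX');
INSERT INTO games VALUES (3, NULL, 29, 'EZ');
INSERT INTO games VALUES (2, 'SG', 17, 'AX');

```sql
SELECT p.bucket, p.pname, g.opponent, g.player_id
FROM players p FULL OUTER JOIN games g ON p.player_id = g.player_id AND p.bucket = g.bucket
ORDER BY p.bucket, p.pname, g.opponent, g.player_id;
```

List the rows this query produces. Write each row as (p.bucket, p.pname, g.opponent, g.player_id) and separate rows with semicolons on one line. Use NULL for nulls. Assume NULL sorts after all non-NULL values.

(AX, Alice, NU, 5); (AX, Alice, TH, 5); (EZ, Dave, NULL, NULL); (FL, Alice, NULL, NULL); (FL, Carol, NULL, NULL); (FL, Eve, NULL, NULL); (FL, Ken, NULL, NULL); (NULL, NULL, HP, 6); (NULL, NULL, OC, 3); (NULL, NULL, SG, 2); (NULL, NULL, SG, 6); (NULL, NULL, NULL, 3)

FULL OUTER JOIN keeps every row from both sides; unmatched rows get NULL for the other side's columns.
Matching on p.player_id = g.player_id AND p.bucket = g.bucket. A NULL in a compared column never satisfies the condition.
- p (player_id=1, bucket=FL) has no partner → padded with NULL.
- p (player_id=5, bucket=AX) pairs with 2 row(s) of g.
- p (player_id=7, bucket=FL) has no partner → padded with NULL.
- p (player_id=NULL, bucket=EZ) has no partner → padded with NULL.
- p (player_id=1, bucket=FL) has no partner → padded with NULL.
- p (player_id=5, bucket=FL) has no partner → padded with NULL.
- plus 5 unmatched g row(s), each kept with NULL p columns.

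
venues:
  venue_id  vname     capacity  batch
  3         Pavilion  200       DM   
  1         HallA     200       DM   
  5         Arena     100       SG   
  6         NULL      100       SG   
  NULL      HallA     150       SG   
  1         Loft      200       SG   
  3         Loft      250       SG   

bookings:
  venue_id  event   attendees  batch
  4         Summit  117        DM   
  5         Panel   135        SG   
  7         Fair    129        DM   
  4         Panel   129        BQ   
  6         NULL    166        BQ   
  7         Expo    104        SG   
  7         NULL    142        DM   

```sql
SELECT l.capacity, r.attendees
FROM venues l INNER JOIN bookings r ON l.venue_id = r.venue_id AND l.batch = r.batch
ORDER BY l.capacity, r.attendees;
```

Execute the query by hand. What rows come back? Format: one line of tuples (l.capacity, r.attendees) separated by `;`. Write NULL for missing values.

(100, 135)

INNER JOIN keeps only pairs where the ON condition holds.
Matching on l.venue_id = r.venue_id AND l.batch = r.batch. A NULL in a compared column never satisfies the condition.
- l (venue_id=3, batch=DM) has no partner → excluded.
- l (venue_id=1, batch=DM) has no partner → excluded.
- l (venue_id=5, batch=SG) pairs with 1 row(s) of r.
- l (venue_id=6, batch=SG) has no partner → excluded.
- l (venue_id=NULL, batch=SG) has no partner → excluded.
- l (venue_id=1, batch=SG) has no partner → excluded.
- l (venue_id=3, batch=SG) has no partner → excluded.
After projecting and ordering:
l.capacity | r.attendees
100 | 135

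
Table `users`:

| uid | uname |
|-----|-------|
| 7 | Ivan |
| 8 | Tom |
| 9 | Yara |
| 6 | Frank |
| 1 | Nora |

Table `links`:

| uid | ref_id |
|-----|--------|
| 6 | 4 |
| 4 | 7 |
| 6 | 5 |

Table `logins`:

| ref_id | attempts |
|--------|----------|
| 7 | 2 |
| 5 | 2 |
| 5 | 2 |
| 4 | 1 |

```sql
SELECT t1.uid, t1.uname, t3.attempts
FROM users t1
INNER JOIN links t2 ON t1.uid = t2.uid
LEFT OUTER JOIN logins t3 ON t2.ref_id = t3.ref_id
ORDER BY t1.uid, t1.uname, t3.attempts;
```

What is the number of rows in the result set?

Step 1 — t1 INNER JOIN t2 on uid → 2 row(s).
Then LEFT JOIN `logins t3` on ref_id: each of those 2 rows is kept; rows whose t2.ref_id has no match in t3 get NULL for t3's columns.
Result: 3 row(s).

3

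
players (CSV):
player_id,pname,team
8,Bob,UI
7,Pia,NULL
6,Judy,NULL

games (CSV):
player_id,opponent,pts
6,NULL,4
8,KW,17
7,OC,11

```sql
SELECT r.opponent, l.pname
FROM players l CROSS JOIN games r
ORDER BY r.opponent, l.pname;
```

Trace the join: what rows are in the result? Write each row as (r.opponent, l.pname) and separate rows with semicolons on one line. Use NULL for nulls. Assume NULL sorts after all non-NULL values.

CROSS JOIN pairs every row of `players` with every row of `games`: 3 × 3 = 9 rows.

(KW, Bob); (KW, Judy); (KW, Pia); (OC, Bob); (OC, Judy); (OC, Pia); (NULL, Bob); (NULL, Judy); (NULL, Pia)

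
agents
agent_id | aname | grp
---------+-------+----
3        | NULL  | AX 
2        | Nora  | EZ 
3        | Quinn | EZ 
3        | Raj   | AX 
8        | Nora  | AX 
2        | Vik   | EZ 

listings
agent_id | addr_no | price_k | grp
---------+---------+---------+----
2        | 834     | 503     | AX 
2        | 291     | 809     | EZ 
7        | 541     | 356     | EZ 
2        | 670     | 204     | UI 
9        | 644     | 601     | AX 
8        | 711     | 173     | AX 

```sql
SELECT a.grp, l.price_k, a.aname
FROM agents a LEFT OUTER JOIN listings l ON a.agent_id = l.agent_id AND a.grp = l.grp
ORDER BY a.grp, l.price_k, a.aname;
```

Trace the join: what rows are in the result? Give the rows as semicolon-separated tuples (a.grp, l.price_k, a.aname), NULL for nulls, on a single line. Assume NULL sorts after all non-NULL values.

(AX, 173, Nora); (AX, NULL, Raj); (AX, NULL, NULL); (EZ, 809, Nora); (EZ, 809, Vik); (EZ, NULL, Quinn)

LEFT JOIN keeps every row from `agents`; unmatched rows get NULL for `listings`'s columns.
Matching on a.agent_id = l.agent_id AND a.grp = l.grp.
- a[0] agent_id=3, grp=AX → no match; kept with NULLs on the l side.
- a[1] agent_id=2, grp=EZ → 1 match(es) in l → 1 row(s).
- a[2] agent_id=3, grp=EZ → no match; kept with NULLs on the l side.
- a[3] agent_id=3, grp=AX → no match; kept with NULLs on the l side.
- a[4] agent_id=8, grp=AX → 1 match(es) in l → 1 row(s).
- a[5] agent_id=2, grp=EZ → 1 match(es) in l → 1 row(s).
After projecting and ordering:
a.grp | l.price_k | a.aname
AX | 173 | Nora
AX | NULL | Raj
AX | NULL | NULL
EZ | 809 | Nora
EZ | 809 | Vik
EZ | NULL | Quinn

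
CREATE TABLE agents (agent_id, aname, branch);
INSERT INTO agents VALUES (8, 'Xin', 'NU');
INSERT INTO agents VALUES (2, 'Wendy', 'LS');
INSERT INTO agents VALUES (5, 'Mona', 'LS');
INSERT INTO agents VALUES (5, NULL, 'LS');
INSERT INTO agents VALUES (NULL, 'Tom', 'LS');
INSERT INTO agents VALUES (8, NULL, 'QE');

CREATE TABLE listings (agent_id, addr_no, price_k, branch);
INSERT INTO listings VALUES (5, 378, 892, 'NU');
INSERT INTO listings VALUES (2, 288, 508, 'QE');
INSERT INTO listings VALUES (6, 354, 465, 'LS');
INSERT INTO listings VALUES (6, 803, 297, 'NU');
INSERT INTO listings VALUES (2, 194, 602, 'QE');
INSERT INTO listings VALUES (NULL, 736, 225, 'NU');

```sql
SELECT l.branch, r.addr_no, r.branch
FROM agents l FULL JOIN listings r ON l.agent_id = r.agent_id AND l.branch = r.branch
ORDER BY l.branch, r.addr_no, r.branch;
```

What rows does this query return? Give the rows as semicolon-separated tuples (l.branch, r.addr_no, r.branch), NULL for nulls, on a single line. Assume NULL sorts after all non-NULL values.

FULL OUTER JOIN keeps every row from both sides; unmatched rows get NULL for the other side's columns.
Matching on l.agent_id = r.agent_id AND l.branch = r.branch. A NULL in a compared column never satisfies the condition.
Matched pairs: 0; unmatched l rows kept: 6; unmatched r rows kept: 6.

(LS, NULL, NULL); (LS, NULL, NULL); (LS, NULL, NULL); (LS, NULL, NULL); (NU, NULL, NULL); (QE, NULL, NULL); (NULL, 194, QE); (NULL, 288, QE); (NULL, 354, LS); (NULL, 378, NU); (NULL, 736, NU); (NULL, 803, NU)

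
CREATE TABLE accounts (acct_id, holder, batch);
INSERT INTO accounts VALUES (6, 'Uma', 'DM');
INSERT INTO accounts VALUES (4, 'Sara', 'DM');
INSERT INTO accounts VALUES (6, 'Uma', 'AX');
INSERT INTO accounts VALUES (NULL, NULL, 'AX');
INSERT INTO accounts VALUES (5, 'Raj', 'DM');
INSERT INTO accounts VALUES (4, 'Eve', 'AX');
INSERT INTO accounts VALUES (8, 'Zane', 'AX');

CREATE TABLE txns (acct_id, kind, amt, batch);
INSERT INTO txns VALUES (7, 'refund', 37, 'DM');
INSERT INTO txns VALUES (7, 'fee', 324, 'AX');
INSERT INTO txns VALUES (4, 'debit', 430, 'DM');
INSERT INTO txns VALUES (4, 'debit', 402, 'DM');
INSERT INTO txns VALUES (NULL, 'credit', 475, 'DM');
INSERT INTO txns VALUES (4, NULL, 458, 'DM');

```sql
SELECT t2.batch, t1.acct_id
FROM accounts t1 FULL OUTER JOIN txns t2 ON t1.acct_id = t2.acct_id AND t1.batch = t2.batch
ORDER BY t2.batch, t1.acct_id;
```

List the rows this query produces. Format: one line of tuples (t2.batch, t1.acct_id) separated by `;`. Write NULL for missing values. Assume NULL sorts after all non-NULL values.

(AX, NULL); (DM, 4); (DM, 4); (DM, 4); (DM, NULL); (DM, NULL); (NULL, 4); (NULL, 5); (NULL, 6); (NULL, 6); (NULL, 8); (NULL, NULL)

FULL OUTER JOIN keeps every row from both sides; unmatched rows get NULL for the other side's columns.
Matching on t1.acct_id = t2.acct_id AND t1.batch = t2.batch. A NULL in a compared column never satisfies the condition.
Matched pairs: 3; unmatched t1 rows kept: 6; unmatched t2 rows kept: 3.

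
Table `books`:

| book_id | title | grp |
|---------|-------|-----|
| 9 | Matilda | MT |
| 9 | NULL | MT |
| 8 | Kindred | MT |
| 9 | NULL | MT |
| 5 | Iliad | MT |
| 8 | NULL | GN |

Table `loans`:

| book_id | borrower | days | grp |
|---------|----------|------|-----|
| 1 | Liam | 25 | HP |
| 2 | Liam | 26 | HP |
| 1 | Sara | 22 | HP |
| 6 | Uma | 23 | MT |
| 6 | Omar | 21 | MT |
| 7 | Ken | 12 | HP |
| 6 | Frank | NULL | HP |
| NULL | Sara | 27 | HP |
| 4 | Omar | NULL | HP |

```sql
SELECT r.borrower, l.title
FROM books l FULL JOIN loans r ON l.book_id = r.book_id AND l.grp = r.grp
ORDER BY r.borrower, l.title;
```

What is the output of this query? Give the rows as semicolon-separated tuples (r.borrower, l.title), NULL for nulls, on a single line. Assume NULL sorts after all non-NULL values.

(Frank, NULL); (Ken, NULL); (Liam, NULL); (Liam, NULL); (Omar, NULL); (Omar, NULL); (Sara, NULL); (Sara, NULL); (Uma, NULL); (NULL, Iliad); (NULL, Kindred); (NULL, Matilda); (NULL, NULL); (NULL, NULL); (NULL, NULL)

FULL OUTER JOIN keeps every row from both sides; unmatched rows get NULL for the other side's columns.
Matching on l.book_id = r.book_id AND l.grp = r.grp. A NULL in a compared column never satisfies the condition.
- l row (book_id=9, grp=MT): no match → kept, r columns NULL.
- l row (book_id=9, grp=MT): no match → kept, r columns NULL.
- l row (book_id=8, grp=MT): no match → kept, r columns NULL.
- l row (book_id=9, grp=MT): no match → kept, r columns NULL.
- l row (book_id=5, grp=MT): no match → kept, r columns NULL.
- l row (book_id=8, grp=GN): no match → kept, r columns NULL.
- plus 9 unmatched r row(s), each kept with NULL l columns.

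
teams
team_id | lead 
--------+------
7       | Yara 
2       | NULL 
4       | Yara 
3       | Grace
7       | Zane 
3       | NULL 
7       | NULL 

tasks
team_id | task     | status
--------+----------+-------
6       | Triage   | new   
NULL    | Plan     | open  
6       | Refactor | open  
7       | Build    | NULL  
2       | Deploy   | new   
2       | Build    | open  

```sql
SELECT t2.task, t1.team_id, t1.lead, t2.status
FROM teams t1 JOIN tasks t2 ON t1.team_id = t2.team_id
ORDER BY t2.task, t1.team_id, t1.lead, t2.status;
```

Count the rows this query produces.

5

INNER JOIN keeps only pairs where the ON condition holds.
Matching on t1.team_id = t2.team_id. A NULL in a compared column never satisfies the condition.
Matched pairs: 5.
Total: 5 rows.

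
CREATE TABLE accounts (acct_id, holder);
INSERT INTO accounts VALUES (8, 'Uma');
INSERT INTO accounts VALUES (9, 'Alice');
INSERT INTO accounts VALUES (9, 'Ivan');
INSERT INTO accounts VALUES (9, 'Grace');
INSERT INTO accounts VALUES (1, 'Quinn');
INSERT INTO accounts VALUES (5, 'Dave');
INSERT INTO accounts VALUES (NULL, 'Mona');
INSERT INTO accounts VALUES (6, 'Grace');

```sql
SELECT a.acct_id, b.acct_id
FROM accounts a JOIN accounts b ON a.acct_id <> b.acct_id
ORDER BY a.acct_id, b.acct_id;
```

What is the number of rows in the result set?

INNER JOIN keeps only pairs where the ON condition holds.
Matching on a.acct_id <> b.acct_id. A NULL in a compared column never satisfies the condition.
- a[0] acct_id=8 → 6 match(es) in b → 6 row(s).
- a[1] acct_id=9 → 4 match(es) in b → 4 row(s).
- a[2] acct_id=9 → 4 match(es) in b → 4 row(s).
- a[3] acct_id=9 → 4 match(es) in b → 4 row(s).
- a[4] acct_id=1 → 6 match(es) in b → 6 row(s).
- a[5] acct_id=5 → 6 match(es) in b → 6 row(s).
- a[6] acct_id=NULL → no match; dropped.
- a[7] acct_id=6 → 6 match(es) in b → 6 row(s).
Total: 36 rows.

36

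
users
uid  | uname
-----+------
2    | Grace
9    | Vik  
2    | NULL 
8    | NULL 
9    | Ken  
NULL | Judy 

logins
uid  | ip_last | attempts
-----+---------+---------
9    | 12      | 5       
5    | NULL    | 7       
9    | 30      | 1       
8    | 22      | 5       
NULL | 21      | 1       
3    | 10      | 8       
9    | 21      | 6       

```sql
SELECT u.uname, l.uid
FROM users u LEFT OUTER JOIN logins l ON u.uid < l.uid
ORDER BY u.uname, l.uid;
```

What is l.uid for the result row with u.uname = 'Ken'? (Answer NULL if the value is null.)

NULL

LEFT JOIN keeps every row from `users`; unmatched rows get NULL for `logins`'s columns.
Matching on u.uid < l.uid. A NULL in a compared column never satisfies the condition.
Matched pairs: 15; unmatched u rows kept: 3.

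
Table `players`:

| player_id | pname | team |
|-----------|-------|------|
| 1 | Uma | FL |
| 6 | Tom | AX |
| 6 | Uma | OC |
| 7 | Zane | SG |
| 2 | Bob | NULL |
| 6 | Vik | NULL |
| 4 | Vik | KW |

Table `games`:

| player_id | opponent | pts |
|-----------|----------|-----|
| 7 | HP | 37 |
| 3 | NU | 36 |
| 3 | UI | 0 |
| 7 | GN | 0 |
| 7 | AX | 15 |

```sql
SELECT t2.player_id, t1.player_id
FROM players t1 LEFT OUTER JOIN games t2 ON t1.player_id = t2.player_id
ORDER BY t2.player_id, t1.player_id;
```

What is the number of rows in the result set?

LEFT JOIN keeps every row from `players`; unmatched rows get NULL for `games`'s columns.
Matching on t1.player_id = t2.player_id.
- t1 row (player_id=1): no match → kept, t2 columns NULL.
- t1 row (player_id=6): no match → kept, t2 columns NULL.
- t1 row (player_id=6): no match → kept, t2 columns NULL.
- t1 row (player_id=7): matches 3 t2 row(s) → 3 output row(s).
- t1 row (player_id=2): no match → kept, t2 columns NULL.
- t1 row (player_id=6): no match → kept, t2 columns NULL.
- t1 row (player_id=4): no match → kept, t2 columns NULL.
Total: 3 matched + 6 padded = 9 rows.

9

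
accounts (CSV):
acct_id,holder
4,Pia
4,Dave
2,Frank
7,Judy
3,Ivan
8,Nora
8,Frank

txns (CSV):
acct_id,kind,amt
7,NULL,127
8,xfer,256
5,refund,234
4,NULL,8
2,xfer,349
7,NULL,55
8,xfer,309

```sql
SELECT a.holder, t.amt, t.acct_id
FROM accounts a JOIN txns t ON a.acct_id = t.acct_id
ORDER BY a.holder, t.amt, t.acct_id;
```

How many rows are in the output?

9

INNER JOIN keeps only pairs where the ON condition holds.
Matching on a.acct_id = t.acct_id.
Matched pairs: 9.
Total: 9 rows.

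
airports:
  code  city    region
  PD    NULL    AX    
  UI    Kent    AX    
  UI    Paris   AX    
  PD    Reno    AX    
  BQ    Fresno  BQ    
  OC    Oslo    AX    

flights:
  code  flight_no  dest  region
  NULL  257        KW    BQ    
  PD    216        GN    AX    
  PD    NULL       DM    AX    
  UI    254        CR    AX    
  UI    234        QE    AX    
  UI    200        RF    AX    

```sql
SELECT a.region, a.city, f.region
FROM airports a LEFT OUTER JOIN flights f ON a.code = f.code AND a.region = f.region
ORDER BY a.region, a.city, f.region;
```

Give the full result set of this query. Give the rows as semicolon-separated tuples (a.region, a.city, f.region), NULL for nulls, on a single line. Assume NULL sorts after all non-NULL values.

(AX, Kent, AX); (AX, Kent, AX); (AX, Kent, AX); (AX, Oslo, NULL); (AX, Paris, AX); (AX, Paris, AX); (AX, Paris, AX); (AX, Reno, AX); (AX, Reno, AX); (AX, NULL, AX); (AX, NULL, AX); (BQ, Fresno, NULL)

LEFT JOIN keeps every row from `airports`; unmatched rows get NULL for `flights`'s columns.
Matching on a.code = f.code AND a.region = f.region. A NULL in a compared column never satisfies the condition.
Matched pairs: 10; unmatched a rows kept: 2.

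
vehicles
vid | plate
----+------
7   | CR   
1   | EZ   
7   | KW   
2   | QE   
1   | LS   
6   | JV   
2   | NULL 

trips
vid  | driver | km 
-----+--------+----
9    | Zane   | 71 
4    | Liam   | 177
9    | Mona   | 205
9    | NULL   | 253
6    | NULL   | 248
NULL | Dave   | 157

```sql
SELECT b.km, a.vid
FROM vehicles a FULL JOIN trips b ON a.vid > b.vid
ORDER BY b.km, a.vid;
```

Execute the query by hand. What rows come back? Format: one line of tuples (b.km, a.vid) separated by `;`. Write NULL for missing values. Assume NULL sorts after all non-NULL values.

(71, NULL); (157, NULL); (177, 6); (177, 7); (177, 7); (205, NULL); (248, 7); (248, 7); (253, NULL); (NULL, 1); (NULL, 1); (NULL, 2); (NULL, 2)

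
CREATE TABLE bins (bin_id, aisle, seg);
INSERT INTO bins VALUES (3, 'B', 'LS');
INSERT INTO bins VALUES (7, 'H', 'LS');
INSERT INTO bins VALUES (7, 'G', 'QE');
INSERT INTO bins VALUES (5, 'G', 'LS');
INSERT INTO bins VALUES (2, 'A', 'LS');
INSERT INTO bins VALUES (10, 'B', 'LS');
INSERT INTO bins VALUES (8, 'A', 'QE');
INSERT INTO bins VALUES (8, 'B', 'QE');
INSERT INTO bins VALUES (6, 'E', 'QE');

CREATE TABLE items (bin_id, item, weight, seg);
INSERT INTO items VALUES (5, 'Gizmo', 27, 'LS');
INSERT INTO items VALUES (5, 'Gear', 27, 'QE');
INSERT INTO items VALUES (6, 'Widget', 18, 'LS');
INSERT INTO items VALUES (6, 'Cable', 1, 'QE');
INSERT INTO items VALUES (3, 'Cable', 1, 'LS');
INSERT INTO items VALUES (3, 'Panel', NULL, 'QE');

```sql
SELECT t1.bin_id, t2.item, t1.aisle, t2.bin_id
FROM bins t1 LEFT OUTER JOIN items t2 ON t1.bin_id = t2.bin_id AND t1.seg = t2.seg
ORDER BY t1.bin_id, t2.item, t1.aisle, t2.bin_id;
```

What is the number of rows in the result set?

9

LEFT JOIN keeps every row from `bins`; unmatched rows get NULL for `items`'s columns.
Matching on t1.bin_id = t2.bin_id AND t1.seg = t2.seg.
- t1 (bin_id=3, seg=LS) pairs with 1 row(s) of t2.
- t1 (bin_id=7, seg=LS) has no partner → padded with NULL.
- t1 (bin_id=7, seg=QE) has no partner → padded with NULL.
- t1 (bin_id=5, seg=LS) pairs with 1 row(s) of t2.
- t1 (bin_id=2, seg=LS) has no partner → padded with NULL.
- t1 (bin_id=10, seg=LS) has no partner → padded with NULL.
- t1 (bin_id=8, seg=QE) has no partner → padded with NULL.
- t1 (bin_id=8, seg=QE) has no partner → padded with NULL.
- t1 (bin_id=6, seg=QE) pairs with 1 row(s) of t2.
Total: 3 matched + 6 padded = 9 rows.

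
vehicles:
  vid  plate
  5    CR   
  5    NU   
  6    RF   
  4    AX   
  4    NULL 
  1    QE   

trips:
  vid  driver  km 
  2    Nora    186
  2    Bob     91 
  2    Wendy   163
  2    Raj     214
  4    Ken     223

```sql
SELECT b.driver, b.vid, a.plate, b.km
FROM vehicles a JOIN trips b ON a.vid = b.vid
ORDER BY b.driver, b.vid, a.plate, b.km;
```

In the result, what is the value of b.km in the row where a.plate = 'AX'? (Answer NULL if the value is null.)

223

INNER JOIN keeps only pairs where the ON condition holds.
Matching on a.vid = b.vid.
- a (vid=5) has no partner → excluded.
- a (vid=5) has no partner → excluded.
- a (vid=6) has no partner → excluded.
- a (vid=4) pairs with 1 row(s) of b.
- a (vid=4) pairs with 1 row(s) of b.
- a (vid=1) has no partner → excluded.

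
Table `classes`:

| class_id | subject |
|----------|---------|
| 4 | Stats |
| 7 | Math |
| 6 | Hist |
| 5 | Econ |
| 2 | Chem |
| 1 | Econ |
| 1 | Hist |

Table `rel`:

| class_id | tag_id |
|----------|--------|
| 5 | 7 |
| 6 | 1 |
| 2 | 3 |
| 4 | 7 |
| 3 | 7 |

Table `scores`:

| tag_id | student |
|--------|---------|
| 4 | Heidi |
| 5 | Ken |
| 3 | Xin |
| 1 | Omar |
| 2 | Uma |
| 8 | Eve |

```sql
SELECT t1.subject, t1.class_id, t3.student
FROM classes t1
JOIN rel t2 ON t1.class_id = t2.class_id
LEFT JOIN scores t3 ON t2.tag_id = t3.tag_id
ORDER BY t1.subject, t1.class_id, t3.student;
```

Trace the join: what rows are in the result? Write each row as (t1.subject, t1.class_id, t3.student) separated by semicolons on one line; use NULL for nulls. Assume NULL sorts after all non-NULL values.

Joins associate left-to-right: classes INNER JOIN rel on class_id gives 4 intermediate row(s).
Then LEFT JOIN `scores t3` on tag_id: each of those 4 rows is kept; rows whose t2.tag_id has no match in t3 get NULL for t3's columns.

(Chem, 2, Xin); (Econ, 5, NULL); (Hist, 6, Omar); (Stats, 4, NULL)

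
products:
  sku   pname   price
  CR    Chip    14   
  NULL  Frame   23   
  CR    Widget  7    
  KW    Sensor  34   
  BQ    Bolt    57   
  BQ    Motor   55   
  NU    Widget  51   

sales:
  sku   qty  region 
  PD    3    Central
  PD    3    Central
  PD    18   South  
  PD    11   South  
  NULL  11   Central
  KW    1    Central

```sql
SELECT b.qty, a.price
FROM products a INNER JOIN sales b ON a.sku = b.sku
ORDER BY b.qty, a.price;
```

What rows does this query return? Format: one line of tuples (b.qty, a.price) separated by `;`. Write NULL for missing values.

INNER JOIN keeps only pairs where the ON condition holds.
Matching on a.sku = b.sku. A NULL in a compared column never satisfies the condition.
- a[0] sku=CR → no match; dropped.
- a[1] sku=NULL → no match; dropped.
- a[2] sku=CR → no match; dropped.
- a[3] sku=KW → 1 match(es) in b → 1 row(s).
- a[4] sku=BQ → no match; dropped.
- a[5] sku=BQ → no match; dropped.
- a[6] sku=NU → no match; dropped.
After projecting and ordering:
b.qty | a.price
1 | 34

(1, 34)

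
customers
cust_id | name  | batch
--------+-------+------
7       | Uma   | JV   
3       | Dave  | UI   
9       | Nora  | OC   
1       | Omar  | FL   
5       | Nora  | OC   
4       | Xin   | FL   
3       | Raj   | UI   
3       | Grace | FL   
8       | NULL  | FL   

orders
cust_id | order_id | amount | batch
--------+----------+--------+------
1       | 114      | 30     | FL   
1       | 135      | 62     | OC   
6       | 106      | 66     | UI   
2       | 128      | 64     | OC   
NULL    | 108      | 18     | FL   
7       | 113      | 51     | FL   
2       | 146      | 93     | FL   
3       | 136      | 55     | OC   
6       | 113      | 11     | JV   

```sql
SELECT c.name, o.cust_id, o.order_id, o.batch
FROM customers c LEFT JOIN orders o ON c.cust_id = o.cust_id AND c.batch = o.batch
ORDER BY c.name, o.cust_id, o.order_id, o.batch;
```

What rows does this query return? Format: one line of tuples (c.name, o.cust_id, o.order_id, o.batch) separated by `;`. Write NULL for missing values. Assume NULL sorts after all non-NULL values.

(Dave, NULL, NULL, NULL); (Grace, NULL, NULL, NULL); (Nora, NULL, NULL, NULL); (Nora, NULL, NULL, NULL); (Omar, 1, 114, FL); (Raj, NULL, NULL, NULL); (Uma, NULL, NULL, NULL); (Xin, NULL, NULL, NULL); (NULL, NULL, NULL, NULL)

LEFT JOIN keeps every row from `customers`; unmatched rows get NULL for `orders`'s columns.
Matching on c.cust_id = o.cust_id AND c.batch = o.batch. A NULL in a compared column never satisfies the condition.
- c (cust_id=7, batch=JV) has no partner → padded with NULL.
- c (cust_id=3, batch=UI) has no partner → padded with NULL.
- c (cust_id=9, batch=OC) has no partner → padded with NULL.
- c (cust_id=1, batch=FL) pairs with 1 row(s) of o.
- c (cust_id=5, batch=OC) has no partner → padded with NULL.
- c (cust_id=4, batch=FL) has no partner → padded with NULL.
- c (cust_id=3, batch=UI) has no partner → padded with NULL.
- c (cust_id=3, batch=FL) has no partner → padded with NULL.
- c (cust_id=8, batch=FL) has no partner → padded with NULL.
After projecting and ordering:
c.name | o.cust_id | o.order_id | o.batch
Dave | NULL | NULL | NULL
Grace | NULL | NULL | NULL
Nora | NULL | NULL | NULL
Nora | NULL | NULL | NULL
Omar | 1 | 114 | FL
Raj | NULL | NULL | NULL
Uma | NULL | NULL | NULL
Xin | NULL | NULL | NULL
NULL | NULL | NULL | NULL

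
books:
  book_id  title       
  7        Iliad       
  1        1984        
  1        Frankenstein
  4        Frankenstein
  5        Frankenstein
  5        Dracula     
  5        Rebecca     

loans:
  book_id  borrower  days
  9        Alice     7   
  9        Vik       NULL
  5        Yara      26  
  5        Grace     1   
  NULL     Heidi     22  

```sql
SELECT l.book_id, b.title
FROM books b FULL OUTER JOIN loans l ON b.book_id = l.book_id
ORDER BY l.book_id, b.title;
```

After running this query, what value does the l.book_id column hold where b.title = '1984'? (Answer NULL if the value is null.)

NULL

FULL OUTER JOIN keeps every row from both sides; unmatched rows get NULL for the other side's columns.
Matching on b.book_id = l.book_id. A NULL in a compared column never satisfies the condition.
- b[0] book_id=7 → no match; kept with NULLs on the l side.
- b[1] book_id=1 → no match; kept with NULLs on the l side.
- b[2] book_id=1 → no match; kept with NULLs on the l side.
- b[3] book_id=4 → no match; kept with NULLs on the l side.
- b[4] book_id=5 → 2 match(es) in l → 2 row(s).
- b[5] book_id=5 → 2 match(es) in l → 2 row(s).
- b[6] book_id=5 → 2 match(es) in l → 2 row(s).
- 3 row(s) from l found no b partner → padded with NULL.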